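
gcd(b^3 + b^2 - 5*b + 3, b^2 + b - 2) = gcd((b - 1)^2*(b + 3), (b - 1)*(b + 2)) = b - 1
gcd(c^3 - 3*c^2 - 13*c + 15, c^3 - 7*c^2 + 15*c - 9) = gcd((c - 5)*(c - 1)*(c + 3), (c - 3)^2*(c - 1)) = c - 1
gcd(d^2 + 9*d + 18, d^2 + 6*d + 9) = d + 3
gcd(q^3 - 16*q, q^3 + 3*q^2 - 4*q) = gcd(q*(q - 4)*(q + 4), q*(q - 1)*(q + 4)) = q^2 + 4*q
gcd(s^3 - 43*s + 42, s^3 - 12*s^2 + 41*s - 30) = s^2 - 7*s + 6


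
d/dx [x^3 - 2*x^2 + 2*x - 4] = 3*x^2 - 4*x + 2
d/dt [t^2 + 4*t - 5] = 2*t + 4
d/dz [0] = 0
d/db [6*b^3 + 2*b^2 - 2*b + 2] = 18*b^2 + 4*b - 2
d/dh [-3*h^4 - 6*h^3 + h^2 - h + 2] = -12*h^3 - 18*h^2 + 2*h - 1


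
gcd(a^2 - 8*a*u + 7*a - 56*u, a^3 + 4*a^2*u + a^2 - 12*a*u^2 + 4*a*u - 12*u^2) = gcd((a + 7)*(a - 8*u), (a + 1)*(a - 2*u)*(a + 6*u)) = 1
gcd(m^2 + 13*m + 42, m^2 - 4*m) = 1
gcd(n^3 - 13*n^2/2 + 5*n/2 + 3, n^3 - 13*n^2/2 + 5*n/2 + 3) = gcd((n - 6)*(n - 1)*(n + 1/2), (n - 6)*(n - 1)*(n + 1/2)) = n^3 - 13*n^2/2 + 5*n/2 + 3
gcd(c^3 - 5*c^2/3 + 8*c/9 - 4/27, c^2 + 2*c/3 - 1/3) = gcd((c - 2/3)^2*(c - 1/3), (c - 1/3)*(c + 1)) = c - 1/3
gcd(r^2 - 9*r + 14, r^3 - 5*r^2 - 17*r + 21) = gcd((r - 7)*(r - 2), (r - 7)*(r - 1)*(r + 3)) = r - 7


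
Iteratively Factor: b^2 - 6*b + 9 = (b - 3)*(b - 3)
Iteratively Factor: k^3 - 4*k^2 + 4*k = (k)*(k^2 - 4*k + 4) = k*(k - 2)*(k - 2)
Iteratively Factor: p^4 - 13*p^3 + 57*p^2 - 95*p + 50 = (p - 2)*(p^3 - 11*p^2 + 35*p - 25) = (p - 5)*(p - 2)*(p^2 - 6*p + 5) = (p - 5)^2*(p - 2)*(p - 1)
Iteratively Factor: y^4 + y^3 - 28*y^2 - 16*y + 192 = (y - 4)*(y^3 + 5*y^2 - 8*y - 48) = (y - 4)*(y + 4)*(y^2 + y - 12) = (y - 4)*(y + 4)^2*(y - 3)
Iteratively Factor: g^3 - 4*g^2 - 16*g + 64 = (g - 4)*(g^2 - 16) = (g - 4)^2*(g + 4)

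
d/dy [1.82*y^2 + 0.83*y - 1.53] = 3.64*y + 0.83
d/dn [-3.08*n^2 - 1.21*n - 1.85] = -6.16*n - 1.21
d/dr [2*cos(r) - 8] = -2*sin(r)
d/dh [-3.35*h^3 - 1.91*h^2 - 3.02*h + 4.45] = -10.05*h^2 - 3.82*h - 3.02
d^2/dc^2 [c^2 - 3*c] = 2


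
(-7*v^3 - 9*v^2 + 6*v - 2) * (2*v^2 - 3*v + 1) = -14*v^5 + 3*v^4 + 32*v^3 - 31*v^2 + 12*v - 2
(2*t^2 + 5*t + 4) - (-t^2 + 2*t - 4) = 3*t^2 + 3*t + 8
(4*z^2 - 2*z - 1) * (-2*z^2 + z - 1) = -8*z^4 + 8*z^3 - 4*z^2 + z + 1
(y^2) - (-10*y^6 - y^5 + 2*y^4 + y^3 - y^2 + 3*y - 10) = 10*y^6 + y^5 - 2*y^4 - y^3 + 2*y^2 - 3*y + 10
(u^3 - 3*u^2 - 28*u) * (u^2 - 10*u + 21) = u^5 - 13*u^4 + 23*u^3 + 217*u^2 - 588*u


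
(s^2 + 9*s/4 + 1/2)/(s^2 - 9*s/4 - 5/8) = 2*(s + 2)/(2*s - 5)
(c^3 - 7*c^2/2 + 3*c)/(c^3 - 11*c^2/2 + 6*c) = (c - 2)/(c - 4)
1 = 1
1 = 1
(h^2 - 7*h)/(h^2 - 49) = h/(h + 7)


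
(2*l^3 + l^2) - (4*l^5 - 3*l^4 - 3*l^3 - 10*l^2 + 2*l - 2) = -4*l^5 + 3*l^4 + 5*l^3 + 11*l^2 - 2*l + 2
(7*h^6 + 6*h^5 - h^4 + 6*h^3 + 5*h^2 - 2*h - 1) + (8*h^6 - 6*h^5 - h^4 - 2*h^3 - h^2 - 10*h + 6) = 15*h^6 - 2*h^4 + 4*h^3 + 4*h^2 - 12*h + 5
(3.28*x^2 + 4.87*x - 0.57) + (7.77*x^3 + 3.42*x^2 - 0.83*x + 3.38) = 7.77*x^3 + 6.7*x^2 + 4.04*x + 2.81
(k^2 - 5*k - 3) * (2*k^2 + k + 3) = 2*k^4 - 9*k^3 - 8*k^2 - 18*k - 9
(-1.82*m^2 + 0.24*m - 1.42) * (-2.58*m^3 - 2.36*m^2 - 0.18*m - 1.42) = 4.6956*m^5 + 3.676*m^4 + 3.4248*m^3 + 5.8924*m^2 - 0.0852*m + 2.0164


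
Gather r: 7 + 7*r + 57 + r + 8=8*r + 72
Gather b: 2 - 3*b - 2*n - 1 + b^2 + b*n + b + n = b^2 + b*(n - 2) - n + 1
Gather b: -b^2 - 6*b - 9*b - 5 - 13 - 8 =-b^2 - 15*b - 26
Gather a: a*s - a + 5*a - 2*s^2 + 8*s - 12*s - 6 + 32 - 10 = a*(s + 4) - 2*s^2 - 4*s + 16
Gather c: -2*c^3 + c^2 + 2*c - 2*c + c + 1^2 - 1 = -2*c^3 + c^2 + c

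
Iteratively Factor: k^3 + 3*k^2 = (k)*(k^2 + 3*k) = k^2*(k + 3)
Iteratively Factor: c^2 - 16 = (c + 4)*(c - 4)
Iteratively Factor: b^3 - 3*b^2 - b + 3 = (b - 3)*(b^2 - 1) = (b - 3)*(b - 1)*(b + 1)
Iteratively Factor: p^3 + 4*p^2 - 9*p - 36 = (p - 3)*(p^2 + 7*p + 12) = (p - 3)*(p + 4)*(p + 3)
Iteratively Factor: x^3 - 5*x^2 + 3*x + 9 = (x - 3)*(x^2 - 2*x - 3) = (x - 3)^2*(x + 1)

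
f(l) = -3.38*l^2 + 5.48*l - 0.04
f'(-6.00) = 46.04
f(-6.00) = -154.60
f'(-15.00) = 106.88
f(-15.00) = -842.74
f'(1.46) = -4.39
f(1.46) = 0.76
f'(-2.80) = 24.41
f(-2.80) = -41.88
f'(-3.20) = 27.11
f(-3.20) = -52.19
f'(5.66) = -32.78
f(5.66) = -77.30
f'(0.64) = 1.15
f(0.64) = 2.08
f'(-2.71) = 23.80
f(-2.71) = -39.71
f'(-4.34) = 34.82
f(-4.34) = -87.49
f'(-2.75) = 24.07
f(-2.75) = -40.67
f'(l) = 5.48 - 6.76*l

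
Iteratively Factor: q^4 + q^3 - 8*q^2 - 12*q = (q - 3)*(q^3 + 4*q^2 + 4*q) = (q - 3)*(q + 2)*(q^2 + 2*q) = (q - 3)*(q + 2)^2*(q)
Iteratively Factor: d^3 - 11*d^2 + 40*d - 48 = (d - 3)*(d^2 - 8*d + 16) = (d - 4)*(d - 3)*(d - 4)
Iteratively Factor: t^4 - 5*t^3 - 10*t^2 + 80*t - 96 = (t - 4)*(t^3 - t^2 - 14*t + 24) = (t - 4)*(t - 2)*(t^2 + t - 12) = (t - 4)*(t - 2)*(t + 4)*(t - 3)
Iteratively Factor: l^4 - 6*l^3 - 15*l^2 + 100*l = (l - 5)*(l^3 - l^2 - 20*l) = l*(l - 5)*(l^2 - l - 20) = l*(l - 5)*(l + 4)*(l - 5)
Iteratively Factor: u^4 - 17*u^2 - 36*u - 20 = (u + 2)*(u^3 - 2*u^2 - 13*u - 10) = (u + 2)^2*(u^2 - 4*u - 5) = (u - 5)*(u + 2)^2*(u + 1)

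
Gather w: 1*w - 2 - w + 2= 0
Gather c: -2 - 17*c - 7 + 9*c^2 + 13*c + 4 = 9*c^2 - 4*c - 5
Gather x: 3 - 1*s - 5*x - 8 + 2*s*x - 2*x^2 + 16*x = -s - 2*x^2 + x*(2*s + 11) - 5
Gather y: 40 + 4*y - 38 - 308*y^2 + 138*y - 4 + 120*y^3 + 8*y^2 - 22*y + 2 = 120*y^3 - 300*y^2 + 120*y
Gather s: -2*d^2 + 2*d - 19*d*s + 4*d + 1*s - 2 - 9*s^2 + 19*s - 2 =-2*d^2 + 6*d - 9*s^2 + s*(20 - 19*d) - 4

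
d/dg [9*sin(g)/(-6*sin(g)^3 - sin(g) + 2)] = 9*(12*sin(g)^3 + 2)*cos(g)/(6*sin(g)^3 + sin(g) - 2)^2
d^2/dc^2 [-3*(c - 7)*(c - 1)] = -6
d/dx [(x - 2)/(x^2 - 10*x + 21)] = (x^2 - 10*x - 2*(x - 5)*(x - 2) + 21)/(x^2 - 10*x + 21)^2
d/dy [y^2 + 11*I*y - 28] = 2*y + 11*I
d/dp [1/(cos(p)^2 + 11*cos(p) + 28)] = (2*cos(p) + 11)*sin(p)/(cos(p)^2 + 11*cos(p) + 28)^2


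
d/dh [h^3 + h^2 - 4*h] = 3*h^2 + 2*h - 4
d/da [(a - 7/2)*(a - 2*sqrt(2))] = 2*a - 7/2 - 2*sqrt(2)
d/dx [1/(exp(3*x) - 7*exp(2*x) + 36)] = (14 - 3*exp(x))*exp(2*x)/(exp(3*x) - 7*exp(2*x) + 36)^2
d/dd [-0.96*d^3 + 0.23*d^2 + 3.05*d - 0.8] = -2.88*d^2 + 0.46*d + 3.05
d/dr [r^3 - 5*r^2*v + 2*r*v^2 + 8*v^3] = 3*r^2 - 10*r*v + 2*v^2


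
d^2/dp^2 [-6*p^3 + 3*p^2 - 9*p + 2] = 6 - 36*p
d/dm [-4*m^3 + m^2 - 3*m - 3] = -12*m^2 + 2*m - 3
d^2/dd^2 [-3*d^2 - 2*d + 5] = -6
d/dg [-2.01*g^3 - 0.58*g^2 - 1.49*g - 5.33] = -6.03*g^2 - 1.16*g - 1.49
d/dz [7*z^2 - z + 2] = 14*z - 1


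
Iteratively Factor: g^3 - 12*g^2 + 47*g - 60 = (g - 4)*(g^2 - 8*g + 15) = (g - 5)*(g - 4)*(g - 3)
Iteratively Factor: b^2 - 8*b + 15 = (b - 3)*(b - 5)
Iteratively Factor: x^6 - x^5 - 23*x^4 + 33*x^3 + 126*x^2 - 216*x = (x - 3)*(x^5 + 2*x^4 - 17*x^3 - 18*x^2 + 72*x) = (x - 3)*(x + 3)*(x^4 - x^3 - 14*x^2 + 24*x) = x*(x - 3)*(x + 3)*(x^3 - x^2 - 14*x + 24) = x*(x - 3)*(x - 2)*(x + 3)*(x^2 + x - 12) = x*(x - 3)^2*(x - 2)*(x + 3)*(x + 4)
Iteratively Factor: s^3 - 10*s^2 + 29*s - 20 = (s - 1)*(s^2 - 9*s + 20) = (s - 5)*(s - 1)*(s - 4)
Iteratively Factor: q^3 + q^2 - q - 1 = (q + 1)*(q^2 - 1) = (q + 1)^2*(q - 1)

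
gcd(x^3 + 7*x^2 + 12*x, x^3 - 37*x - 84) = x^2 + 7*x + 12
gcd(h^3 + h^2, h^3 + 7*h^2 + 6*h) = h^2 + h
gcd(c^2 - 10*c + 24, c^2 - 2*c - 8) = c - 4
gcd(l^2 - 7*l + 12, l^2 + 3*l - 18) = l - 3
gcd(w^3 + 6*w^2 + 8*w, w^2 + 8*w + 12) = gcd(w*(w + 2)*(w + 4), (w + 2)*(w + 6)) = w + 2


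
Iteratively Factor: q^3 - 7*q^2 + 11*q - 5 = (q - 1)*(q^2 - 6*q + 5) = (q - 1)^2*(q - 5)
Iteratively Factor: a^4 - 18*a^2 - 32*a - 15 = (a - 5)*(a^3 + 5*a^2 + 7*a + 3) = (a - 5)*(a + 3)*(a^2 + 2*a + 1) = (a - 5)*(a + 1)*(a + 3)*(a + 1)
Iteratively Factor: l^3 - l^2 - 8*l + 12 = (l - 2)*(l^2 + l - 6) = (l - 2)*(l + 3)*(l - 2)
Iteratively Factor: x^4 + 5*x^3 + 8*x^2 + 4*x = (x)*(x^3 + 5*x^2 + 8*x + 4) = x*(x + 1)*(x^2 + 4*x + 4) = x*(x + 1)*(x + 2)*(x + 2)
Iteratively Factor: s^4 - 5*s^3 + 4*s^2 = (s - 1)*(s^3 - 4*s^2) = (s - 4)*(s - 1)*(s^2) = s*(s - 4)*(s - 1)*(s)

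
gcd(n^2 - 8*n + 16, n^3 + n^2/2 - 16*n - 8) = n - 4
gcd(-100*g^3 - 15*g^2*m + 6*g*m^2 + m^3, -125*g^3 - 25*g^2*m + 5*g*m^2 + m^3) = 25*g^2 + 10*g*m + m^2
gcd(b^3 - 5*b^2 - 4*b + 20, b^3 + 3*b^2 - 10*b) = b - 2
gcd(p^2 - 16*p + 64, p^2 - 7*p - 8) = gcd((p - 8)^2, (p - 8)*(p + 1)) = p - 8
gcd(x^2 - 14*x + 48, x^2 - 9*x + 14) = 1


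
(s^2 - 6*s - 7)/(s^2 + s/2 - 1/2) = 2*(s - 7)/(2*s - 1)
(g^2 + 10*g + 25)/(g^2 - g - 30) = (g + 5)/(g - 6)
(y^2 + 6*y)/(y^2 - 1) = y*(y + 6)/(y^2 - 1)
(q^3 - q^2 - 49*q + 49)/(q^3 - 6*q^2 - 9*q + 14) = (q + 7)/(q + 2)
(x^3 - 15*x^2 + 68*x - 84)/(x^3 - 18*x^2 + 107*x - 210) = (x - 2)/(x - 5)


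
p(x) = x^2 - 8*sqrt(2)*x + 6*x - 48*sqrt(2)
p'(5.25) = 5.19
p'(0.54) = -4.23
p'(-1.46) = -8.23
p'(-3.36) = -12.03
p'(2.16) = -0.99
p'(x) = 2*x - 8*sqrt(2) + 6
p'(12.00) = 18.69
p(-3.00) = -42.94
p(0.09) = -68.35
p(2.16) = -74.69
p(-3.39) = -38.38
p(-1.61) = -56.74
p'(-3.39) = -12.09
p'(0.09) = -5.13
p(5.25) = -68.22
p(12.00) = 12.35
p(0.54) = -70.46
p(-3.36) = -38.74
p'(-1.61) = -8.53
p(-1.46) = -57.99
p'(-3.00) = -11.31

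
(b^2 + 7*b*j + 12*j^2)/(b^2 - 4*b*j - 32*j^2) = (b + 3*j)/(b - 8*j)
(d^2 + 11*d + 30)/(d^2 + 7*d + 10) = (d + 6)/(d + 2)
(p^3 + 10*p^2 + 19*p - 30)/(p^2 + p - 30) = (p^2 + 4*p - 5)/(p - 5)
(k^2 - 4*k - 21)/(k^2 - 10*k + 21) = (k + 3)/(k - 3)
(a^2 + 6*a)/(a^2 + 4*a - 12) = a/(a - 2)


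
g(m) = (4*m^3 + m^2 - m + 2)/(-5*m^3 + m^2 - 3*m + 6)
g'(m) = (12*m^2 + 2*m - 1)/(-5*m^3 + m^2 - 3*m + 6) + (15*m^2 - 2*m + 3)*(4*m^3 + m^2 - m + 2)/(-5*m^3 + m^2 - 3*m + 6)^2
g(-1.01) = -0.01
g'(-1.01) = 0.60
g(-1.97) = -0.42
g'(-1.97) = 0.26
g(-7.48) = -0.74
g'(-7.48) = 0.01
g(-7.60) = -0.74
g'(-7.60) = 0.01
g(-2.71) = -0.56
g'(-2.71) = 0.13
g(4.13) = -0.87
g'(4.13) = 0.02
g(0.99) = -6.98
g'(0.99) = 115.24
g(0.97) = -10.56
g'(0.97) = 277.89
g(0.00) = 0.33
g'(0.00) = 0.00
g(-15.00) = -0.77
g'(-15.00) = 0.00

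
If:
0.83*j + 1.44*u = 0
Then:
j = -1.73493975903614*u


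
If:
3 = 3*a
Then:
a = 1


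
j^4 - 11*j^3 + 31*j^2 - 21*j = j*(j - 7)*(j - 3)*(j - 1)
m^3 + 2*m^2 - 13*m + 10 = (m - 2)*(m - 1)*(m + 5)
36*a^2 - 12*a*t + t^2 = (-6*a + t)^2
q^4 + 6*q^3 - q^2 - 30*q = q*(q - 2)*(q + 3)*(q + 5)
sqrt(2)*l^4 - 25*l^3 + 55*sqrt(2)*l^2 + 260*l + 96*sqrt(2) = (l - 8*sqrt(2))*(l - 6*sqrt(2))*(l + sqrt(2))*(sqrt(2)*l + 1)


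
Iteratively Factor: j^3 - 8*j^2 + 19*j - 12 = (j - 3)*(j^2 - 5*j + 4) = (j - 4)*(j - 3)*(j - 1)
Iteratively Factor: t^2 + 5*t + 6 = (t + 3)*(t + 2)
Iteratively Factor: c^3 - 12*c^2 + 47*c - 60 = (c - 5)*(c^2 - 7*c + 12) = (c - 5)*(c - 4)*(c - 3)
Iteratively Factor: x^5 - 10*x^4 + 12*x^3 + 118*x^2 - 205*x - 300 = (x + 3)*(x^4 - 13*x^3 + 51*x^2 - 35*x - 100) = (x - 5)*(x + 3)*(x^3 - 8*x^2 + 11*x + 20) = (x - 5)*(x + 1)*(x + 3)*(x^2 - 9*x + 20) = (x - 5)^2*(x + 1)*(x + 3)*(x - 4)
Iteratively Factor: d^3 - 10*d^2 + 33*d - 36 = (d - 3)*(d^2 - 7*d + 12) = (d - 4)*(d - 3)*(d - 3)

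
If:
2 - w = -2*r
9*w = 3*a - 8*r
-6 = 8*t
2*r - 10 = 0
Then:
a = 148/3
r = 5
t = -3/4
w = 12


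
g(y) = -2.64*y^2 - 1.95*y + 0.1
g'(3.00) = -17.79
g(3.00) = -29.51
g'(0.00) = -1.95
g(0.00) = 0.10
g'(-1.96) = 8.40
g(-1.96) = -6.22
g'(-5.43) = 26.72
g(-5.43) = -67.15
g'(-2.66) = 12.09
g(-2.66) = -13.39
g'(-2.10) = 9.14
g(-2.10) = -7.45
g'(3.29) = -19.32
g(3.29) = -34.89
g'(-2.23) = 9.82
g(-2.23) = -8.68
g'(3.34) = -19.59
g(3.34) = -35.86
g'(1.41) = -9.39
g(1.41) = -7.90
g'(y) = -5.28*y - 1.95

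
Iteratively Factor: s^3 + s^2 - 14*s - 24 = (s - 4)*(s^2 + 5*s + 6) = (s - 4)*(s + 3)*(s + 2)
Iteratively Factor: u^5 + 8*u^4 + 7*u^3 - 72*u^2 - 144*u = (u - 3)*(u^4 + 11*u^3 + 40*u^2 + 48*u) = (u - 3)*(u + 4)*(u^3 + 7*u^2 + 12*u) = (u - 3)*(u + 3)*(u + 4)*(u^2 + 4*u) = (u - 3)*(u + 3)*(u + 4)^2*(u)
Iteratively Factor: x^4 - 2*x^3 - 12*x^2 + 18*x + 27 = (x - 3)*(x^3 + x^2 - 9*x - 9) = (x - 3)*(x + 3)*(x^2 - 2*x - 3) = (x - 3)*(x + 1)*(x + 3)*(x - 3)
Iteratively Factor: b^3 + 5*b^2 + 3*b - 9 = (b - 1)*(b^2 + 6*b + 9) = (b - 1)*(b + 3)*(b + 3)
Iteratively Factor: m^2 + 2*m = (m)*(m + 2)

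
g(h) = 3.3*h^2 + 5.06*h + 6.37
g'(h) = 6.6*h + 5.06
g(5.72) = 143.28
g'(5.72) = 42.81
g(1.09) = 15.81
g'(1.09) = 12.25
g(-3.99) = 38.72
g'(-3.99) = -21.27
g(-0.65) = 4.48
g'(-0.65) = 0.77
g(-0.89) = 4.48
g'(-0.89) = -0.81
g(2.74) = 45.01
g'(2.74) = 23.14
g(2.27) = 34.86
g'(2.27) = 20.04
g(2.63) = 42.50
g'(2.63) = 22.42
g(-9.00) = 228.13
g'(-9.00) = -54.34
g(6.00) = 155.53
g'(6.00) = 44.66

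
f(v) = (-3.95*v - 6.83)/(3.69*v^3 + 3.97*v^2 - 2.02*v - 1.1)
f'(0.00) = -7.81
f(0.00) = 6.21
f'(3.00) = 0.11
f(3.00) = -0.15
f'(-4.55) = -0.02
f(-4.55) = -0.04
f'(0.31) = 11.15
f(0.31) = 6.52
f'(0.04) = -5.17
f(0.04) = 5.95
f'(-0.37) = -1165625.54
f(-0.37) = -1347.71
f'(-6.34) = -0.01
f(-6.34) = -0.02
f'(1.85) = 0.57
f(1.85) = -0.44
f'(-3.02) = -0.04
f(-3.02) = -0.08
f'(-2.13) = 0.04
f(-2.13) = -0.11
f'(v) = (-3.95*v - 6.83)*(-11.07*v^2 - 7.94*v + 2.02)/(3.69*v^3 + 3.97*v^2 - 2.02*v - 1.1)^2 - 3.95/(3.69*v^3 + 3.97*v^2 - 2.02*v - 1.1) = (29.151*v^3 + 91.2896*v^2 + 54.2302*v - 9.4516)/(13.6161*v^6 + 29.2986*v^5 + 0.853300000000001*v^4 - 24.1568*v^3 - 4.6536*v^2 + 4.444*v + 1.21)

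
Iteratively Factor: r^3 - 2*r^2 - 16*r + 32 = (r - 4)*(r^2 + 2*r - 8) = (r - 4)*(r + 4)*(r - 2)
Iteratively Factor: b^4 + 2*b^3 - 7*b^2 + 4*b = (b - 1)*(b^3 + 3*b^2 - 4*b) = b*(b - 1)*(b^2 + 3*b - 4) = b*(b - 1)^2*(b + 4)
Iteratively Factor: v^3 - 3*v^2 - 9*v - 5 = (v + 1)*(v^2 - 4*v - 5) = (v + 1)^2*(v - 5)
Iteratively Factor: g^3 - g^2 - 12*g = (g)*(g^2 - g - 12) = g*(g - 4)*(g + 3)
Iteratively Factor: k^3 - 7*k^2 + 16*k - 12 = (k - 3)*(k^2 - 4*k + 4) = (k - 3)*(k - 2)*(k - 2)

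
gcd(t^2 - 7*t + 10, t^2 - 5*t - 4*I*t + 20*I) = t - 5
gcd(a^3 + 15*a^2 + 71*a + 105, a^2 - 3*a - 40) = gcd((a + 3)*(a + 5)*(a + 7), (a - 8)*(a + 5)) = a + 5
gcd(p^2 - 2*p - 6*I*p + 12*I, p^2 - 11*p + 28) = 1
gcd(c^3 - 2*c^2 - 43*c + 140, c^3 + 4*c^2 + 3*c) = 1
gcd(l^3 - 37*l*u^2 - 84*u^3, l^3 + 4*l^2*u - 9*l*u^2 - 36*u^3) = l^2 + 7*l*u + 12*u^2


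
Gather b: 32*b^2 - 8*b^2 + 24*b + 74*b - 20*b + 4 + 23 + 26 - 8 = 24*b^2 + 78*b + 45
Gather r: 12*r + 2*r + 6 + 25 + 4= 14*r + 35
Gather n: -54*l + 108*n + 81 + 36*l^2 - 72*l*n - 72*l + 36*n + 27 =36*l^2 - 126*l + n*(144 - 72*l) + 108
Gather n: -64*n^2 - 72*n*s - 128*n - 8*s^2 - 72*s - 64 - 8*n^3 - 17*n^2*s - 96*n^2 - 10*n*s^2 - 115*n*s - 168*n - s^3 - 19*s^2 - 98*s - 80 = -8*n^3 + n^2*(-17*s - 160) + n*(-10*s^2 - 187*s - 296) - s^3 - 27*s^2 - 170*s - 144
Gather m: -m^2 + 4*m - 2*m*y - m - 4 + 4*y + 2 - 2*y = -m^2 + m*(3 - 2*y) + 2*y - 2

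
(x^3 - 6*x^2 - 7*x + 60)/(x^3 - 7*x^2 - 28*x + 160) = (x^2 - 2*x - 15)/(x^2 - 3*x - 40)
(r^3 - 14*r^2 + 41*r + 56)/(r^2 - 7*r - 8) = r - 7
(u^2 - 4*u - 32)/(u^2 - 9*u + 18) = (u^2 - 4*u - 32)/(u^2 - 9*u + 18)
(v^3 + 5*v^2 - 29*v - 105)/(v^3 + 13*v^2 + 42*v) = (v^2 - 2*v - 15)/(v*(v + 6))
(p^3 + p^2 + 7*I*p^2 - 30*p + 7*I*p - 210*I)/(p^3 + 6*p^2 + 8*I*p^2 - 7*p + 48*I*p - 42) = (p - 5)/(p + I)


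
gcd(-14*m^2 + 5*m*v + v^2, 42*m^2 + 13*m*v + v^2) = 7*m + v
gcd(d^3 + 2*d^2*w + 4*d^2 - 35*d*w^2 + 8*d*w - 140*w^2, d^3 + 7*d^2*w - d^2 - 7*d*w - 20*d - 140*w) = d^2 + 7*d*w + 4*d + 28*w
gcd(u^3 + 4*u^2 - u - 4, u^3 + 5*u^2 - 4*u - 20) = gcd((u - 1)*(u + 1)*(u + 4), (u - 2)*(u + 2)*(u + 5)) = 1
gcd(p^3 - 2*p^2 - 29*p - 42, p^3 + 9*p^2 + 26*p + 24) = p^2 + 5*p + 6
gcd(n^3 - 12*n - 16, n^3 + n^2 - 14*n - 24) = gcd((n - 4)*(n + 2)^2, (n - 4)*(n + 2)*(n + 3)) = n^2 - 2*n - 8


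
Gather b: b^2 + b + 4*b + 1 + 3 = b^2 + 5*b + 4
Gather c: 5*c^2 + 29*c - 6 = 5*c^2 + 29*c - 6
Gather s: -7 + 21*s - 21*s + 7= 0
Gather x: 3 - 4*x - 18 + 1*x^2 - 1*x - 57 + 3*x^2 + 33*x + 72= 4*x^2 + 28*x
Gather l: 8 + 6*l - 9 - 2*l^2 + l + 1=-2*l^2 + 7*l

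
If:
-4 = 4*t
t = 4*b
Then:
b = -1/4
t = -1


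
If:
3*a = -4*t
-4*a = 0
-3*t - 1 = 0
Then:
No Solution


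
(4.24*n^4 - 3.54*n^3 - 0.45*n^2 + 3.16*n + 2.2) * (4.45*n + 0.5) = 18.868*n^5 - 13.633*n^4 - 3.7725*n^3 + 13.837*n^2 + 11.37*n + 1.1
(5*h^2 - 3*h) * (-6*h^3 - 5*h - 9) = -30*h^5 + 18*h^4 - 25*h^3 - 30*h^2 + 27*h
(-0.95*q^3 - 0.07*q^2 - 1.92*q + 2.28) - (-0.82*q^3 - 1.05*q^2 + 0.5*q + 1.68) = -0.13*q^3 + 0.98*q^2 - 2.42*q + 0.6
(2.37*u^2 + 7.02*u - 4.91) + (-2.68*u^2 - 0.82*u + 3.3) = -0.31*u^2 + 6.2*u - 1.61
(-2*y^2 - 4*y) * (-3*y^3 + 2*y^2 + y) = 6*y^5 + 8*y^4 - 10*y^3 - 4*y^2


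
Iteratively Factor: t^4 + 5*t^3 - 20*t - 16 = (t + 1)*(t^3 + 4*t^2 - 4*t - 16) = (t - 2)*(t + 1)*(t^2 + 6*t + 8) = (t - 2)*(t + 1)*(t + 4)*(t + 2)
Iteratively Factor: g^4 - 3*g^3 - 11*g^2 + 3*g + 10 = (g + 2)*(g^3 - 5*g^2 - g + 5) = (g + 1)*(g + 2)*(g^2 - 6*g + 5) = (g - 1)*(g + 1)*(g + 2)*(g - 5)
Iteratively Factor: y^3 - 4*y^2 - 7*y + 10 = (y - 5)*(y^2 + y - 2) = (y - 5)*(y - 1)*(y + 2)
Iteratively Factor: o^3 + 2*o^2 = (o + 2)*(o^2) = o*(o + 2)*(o)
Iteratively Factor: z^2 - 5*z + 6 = (z - 2)*(z - 3)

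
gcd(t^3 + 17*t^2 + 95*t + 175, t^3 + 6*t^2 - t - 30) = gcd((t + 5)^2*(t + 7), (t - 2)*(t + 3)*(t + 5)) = t + 5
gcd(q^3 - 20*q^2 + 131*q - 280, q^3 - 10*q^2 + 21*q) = q - 7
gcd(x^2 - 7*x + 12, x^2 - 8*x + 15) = x - 3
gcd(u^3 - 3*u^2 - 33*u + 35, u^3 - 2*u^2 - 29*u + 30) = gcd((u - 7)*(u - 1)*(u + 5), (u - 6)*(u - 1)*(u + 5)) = u^2 + 4*u - 5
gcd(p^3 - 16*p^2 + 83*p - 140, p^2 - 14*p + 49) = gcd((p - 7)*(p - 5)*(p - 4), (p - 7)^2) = p - 7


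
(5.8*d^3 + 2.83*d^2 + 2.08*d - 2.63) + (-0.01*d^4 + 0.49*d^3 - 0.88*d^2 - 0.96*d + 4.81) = -0.01*d^4 + 6.29*d^3 + 1.95*d^2 + 1.12*d + 2.18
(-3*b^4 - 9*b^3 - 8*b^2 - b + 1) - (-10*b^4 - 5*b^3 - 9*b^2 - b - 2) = 7*b^4 - 4*b^3 + b^2 + 3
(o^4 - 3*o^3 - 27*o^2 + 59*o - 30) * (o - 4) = o^5 - 7*o^4 - 15*o^3 + 167*o^2 - 266*o + 120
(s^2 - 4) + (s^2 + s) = 2*s^2 + s - 4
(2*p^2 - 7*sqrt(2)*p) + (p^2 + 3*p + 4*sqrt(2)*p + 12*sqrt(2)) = 3*p^2 - 3*sqrt(2)*p + 3*p + 12*sqrt(2)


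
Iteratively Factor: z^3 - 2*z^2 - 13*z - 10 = (z - 5)*(z^2 + 3*z + 2) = (z - 5)*(z + 1)*(z + 2)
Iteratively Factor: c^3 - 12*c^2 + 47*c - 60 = (c - 3)*(c^2 - 9*c + 20) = (c - 4)*(c - 3)*(c - 5)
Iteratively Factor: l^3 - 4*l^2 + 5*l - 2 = (l - 1)*(l^2 - 3*l + 2) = (l - 2)*(l - 1)*(l - 1)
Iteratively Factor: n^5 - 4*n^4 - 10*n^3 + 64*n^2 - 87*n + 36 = (n - 3)*(n^4 - n^3 - 13*n^2 + 25*n - 12) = (n - 3)^2*(n^3 + 2*n^2 - 7*n + 4) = (n - 3)^2*(n - 1)*(n^2 + 3*n - 4) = (n - 3)^2*(n - 1)^2*(n + 4)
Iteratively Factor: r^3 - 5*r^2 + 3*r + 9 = (r - 3)*(r^2 - 2*r - 3) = (r - 3)^2*(r + 1)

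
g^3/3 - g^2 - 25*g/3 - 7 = (g/3 + 1/3)*(g - 7)*(g + 3)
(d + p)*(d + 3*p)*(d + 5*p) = d^3 + 9*d^2*p + 23*d*p^2 + 15*p^3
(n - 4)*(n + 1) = n^2 - 3*n - 4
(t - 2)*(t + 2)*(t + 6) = t^3 + 6*t^2 - 4*t - 24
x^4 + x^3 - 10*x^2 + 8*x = x*(x - 2)*(x - 1)*(x + 4)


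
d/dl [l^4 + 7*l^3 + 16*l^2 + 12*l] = 4*l^3 + 21*l^2 + 32*l + 12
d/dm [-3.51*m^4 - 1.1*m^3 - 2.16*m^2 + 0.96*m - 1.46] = -14.04*m^3 - 3.3*m^2 - 4.32*m + 0.96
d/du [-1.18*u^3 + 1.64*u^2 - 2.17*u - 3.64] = -3.54*u^2 + 3.28*u - 2.17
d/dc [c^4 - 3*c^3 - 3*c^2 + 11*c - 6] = 4*c^3 - 9*c^2 - 6*c + 11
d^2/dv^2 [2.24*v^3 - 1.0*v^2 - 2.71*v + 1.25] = 13.44*v - 2.0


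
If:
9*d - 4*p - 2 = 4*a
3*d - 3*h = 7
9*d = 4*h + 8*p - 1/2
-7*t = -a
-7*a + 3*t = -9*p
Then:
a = 12411/2264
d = 7535/1698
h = 1191/566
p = 4531/1132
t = 1773/2264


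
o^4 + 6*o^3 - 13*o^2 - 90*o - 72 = (o - 4)*(o + 1)*(o + 3)*(o + 6)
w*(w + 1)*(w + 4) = w^3 + 5*w^2 + 4*w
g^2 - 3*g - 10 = (g - 5)*(g + 2)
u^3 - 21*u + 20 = (u - 4)*(u - 1)*(u + 5)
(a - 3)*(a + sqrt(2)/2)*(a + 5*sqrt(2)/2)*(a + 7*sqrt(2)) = a^4 - 3*a^3 + 10*sqrt(2)*a^3 - 30*sqrt(2)*a^2 + 89*a^2/2 - 267*a/2 + 35*sqrt(2)*a/2 - 105*sqrt(2)/2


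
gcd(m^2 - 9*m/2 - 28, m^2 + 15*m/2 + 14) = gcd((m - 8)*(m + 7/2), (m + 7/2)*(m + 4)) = m + 7/2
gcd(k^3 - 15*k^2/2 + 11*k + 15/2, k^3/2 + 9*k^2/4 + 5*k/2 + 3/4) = k + 1/2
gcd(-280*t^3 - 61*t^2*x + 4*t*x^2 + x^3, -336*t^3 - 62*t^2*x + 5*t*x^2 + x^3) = -56*t^2 - t*x + x^2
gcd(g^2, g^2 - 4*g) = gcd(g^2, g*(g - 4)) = g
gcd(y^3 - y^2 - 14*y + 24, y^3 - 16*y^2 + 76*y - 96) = y - 2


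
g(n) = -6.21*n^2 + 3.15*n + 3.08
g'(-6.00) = 77.67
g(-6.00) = -239.38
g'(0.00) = 3.15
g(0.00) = 3.08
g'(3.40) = -39.08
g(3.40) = -58.00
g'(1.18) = -11.51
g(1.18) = -1.85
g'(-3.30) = 44.14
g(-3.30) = -74.94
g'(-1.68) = 24.02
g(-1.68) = -19.74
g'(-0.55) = 9.98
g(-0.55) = -0.53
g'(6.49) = -77.46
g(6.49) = -238.04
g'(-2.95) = 39.79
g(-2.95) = -60.26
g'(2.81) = -31.75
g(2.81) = -37.10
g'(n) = 3.15 - 12.42*n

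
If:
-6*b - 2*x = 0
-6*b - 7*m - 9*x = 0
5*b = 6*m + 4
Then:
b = -4/13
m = -12/13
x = 12/13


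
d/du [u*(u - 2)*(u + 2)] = 3*u^2 - 4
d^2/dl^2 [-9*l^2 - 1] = -18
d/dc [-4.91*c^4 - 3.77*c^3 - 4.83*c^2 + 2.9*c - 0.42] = -19.64*c^3 - 11.31*c^2 - 9.66*c + 2.9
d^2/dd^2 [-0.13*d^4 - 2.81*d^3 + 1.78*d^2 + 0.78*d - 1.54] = -1.56*d^2 - 16.86*d + 3.56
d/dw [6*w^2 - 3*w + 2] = 12*w - 3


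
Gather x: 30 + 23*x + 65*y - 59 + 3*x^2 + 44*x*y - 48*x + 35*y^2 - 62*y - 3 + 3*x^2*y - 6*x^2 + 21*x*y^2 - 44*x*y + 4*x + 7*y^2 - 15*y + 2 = x^2*(3*y - 3) + x*(21*y^2 - 21) + 42*y^2 - 12*y - 30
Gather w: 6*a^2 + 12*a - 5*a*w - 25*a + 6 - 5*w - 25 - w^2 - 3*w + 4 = 6*a^2 - 13*a - w^2 + w*(-5*a - 8) - 15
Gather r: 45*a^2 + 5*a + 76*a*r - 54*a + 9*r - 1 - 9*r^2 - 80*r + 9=45*a^2 - 49*a - 9*r^2 + r*(76*a - 71) + 8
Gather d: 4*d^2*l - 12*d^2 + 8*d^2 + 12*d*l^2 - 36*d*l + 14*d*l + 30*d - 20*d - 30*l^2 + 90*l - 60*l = d^2*(4*l - 4) + d*(12*l^2 - 22*l + 10) - 30*l^2 + 30*l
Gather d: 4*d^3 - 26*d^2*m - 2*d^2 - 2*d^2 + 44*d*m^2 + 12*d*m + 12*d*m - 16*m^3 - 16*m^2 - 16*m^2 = 4*d^3 + d^2*(-26*m - 4) + d*(44*m^2 + 24*m) - 16*m^3 - 32*m^2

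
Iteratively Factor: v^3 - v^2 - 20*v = (v + 4)*(v^2 - 5*v) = (v - 5)*(v + 4)*(v)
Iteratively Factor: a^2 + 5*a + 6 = (a + 3)*(a + 2)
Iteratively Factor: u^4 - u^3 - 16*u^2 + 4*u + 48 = (u - 4)*(u^3 + 3*u^2 - 4*u - 12) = (u - 4)*(u + 2)*(u^2 + u - 6) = (u - 4)*(u + 2)*(u + 3)*(u - 2)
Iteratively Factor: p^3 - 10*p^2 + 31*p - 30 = (p - 5)*(p^2 - 5*p + 6) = (p - 5)*(p - 2)*(p - 3)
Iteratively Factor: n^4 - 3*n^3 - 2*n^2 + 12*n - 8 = (n - 2)*(n^3 - n^2 - 4*n + 4) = (n - 2)*(n + 2)*(n^2 - 3*n + 2) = (n - 2)*(n - 1)*(n + 2)*(n - 2)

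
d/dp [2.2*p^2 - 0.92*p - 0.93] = 4.4*p - 0.92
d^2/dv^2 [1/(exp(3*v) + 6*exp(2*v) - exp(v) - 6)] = ((-9*exp(2*v) - 24*exp(v) + 1)*(exp(3*v) + 6*exp(2*v) - exp(v) - 6) + 2*(3*exp(2*v) + 12*exp(v) - 1)^2*exp(v))*exp(v)/(exp(3*v) + 6*exp(2*v) - exp(v) - 6)^3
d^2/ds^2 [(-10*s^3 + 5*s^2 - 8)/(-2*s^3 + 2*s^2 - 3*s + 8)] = 4*(10*s^6 - 90*s^5 + 621*s^4 - 458*s^3 - 120*s^2 + 1080*s - 188)/(8*s^9 - 24*s^8 + 60*s^7 - 176*s^6 + 282*s^5 - 438*s^4 + 699*s^3 - 600*s^2 + 576*s - 512)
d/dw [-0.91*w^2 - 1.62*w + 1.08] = -1.82*w - 1.62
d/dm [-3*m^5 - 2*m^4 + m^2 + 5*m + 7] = -15*m^4 - 8*m^3 + 2*m + 5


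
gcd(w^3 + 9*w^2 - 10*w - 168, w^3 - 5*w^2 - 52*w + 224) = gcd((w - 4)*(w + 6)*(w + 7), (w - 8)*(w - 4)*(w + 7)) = w^2 + 3*w - 28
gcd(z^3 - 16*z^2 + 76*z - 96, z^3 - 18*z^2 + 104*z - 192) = z^2 - 14*z + 48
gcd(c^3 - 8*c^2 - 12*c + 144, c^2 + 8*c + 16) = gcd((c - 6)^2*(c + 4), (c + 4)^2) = c + 4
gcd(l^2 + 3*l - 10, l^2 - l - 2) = l - 2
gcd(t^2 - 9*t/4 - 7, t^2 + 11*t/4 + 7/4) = t + 7/4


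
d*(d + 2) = d^2 + 2*d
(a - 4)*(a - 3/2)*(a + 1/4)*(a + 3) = a^4 - 9*a^3/4 - 89*a^2/8 + 123*a/8 + 9/2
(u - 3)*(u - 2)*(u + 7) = u^3 + 2*u^2 - 29*u + 42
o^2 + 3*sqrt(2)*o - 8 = (o - sqrt(2))*(o + 4*sqrt(2))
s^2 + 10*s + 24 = (s + 4)*(s + 6)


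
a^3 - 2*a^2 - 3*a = a*(a - 3)*(a + 1)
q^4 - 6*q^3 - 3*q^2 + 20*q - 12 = (q - 6)*(q - 1)^2*(q + 2)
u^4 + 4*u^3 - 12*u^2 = u^2*(u - 2)*(u + 6)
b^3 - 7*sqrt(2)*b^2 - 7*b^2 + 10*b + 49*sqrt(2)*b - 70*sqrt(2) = (b - 5)*(b - 2)*(b - 7*sqrt(2))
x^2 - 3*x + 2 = (x - 2)*(x - 1)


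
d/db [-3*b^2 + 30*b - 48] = 30 - 6*b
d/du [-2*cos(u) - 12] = 2*sin(u)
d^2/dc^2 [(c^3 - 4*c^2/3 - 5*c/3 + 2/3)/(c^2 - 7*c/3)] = 4*(9*c^3 + 27*c^2 - 63*c + 49)/(c^3*(27*c^3 - 189*c^2 + 441*c - 343))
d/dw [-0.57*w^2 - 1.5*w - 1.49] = -1.14*w - 1.5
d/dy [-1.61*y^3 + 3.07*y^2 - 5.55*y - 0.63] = -4.83*y^2 + 6.14*y - 5.55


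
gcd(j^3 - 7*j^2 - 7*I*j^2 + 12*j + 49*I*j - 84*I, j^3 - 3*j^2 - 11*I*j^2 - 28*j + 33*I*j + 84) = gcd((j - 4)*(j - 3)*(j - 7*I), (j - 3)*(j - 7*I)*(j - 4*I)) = j^2 + j*(-3 - 7*I) + 21*I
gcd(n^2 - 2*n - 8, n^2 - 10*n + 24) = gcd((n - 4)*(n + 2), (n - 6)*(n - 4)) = n - 4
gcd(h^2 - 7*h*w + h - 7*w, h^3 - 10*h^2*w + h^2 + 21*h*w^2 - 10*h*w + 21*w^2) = -h^2 + 7*h*w - h + 7*w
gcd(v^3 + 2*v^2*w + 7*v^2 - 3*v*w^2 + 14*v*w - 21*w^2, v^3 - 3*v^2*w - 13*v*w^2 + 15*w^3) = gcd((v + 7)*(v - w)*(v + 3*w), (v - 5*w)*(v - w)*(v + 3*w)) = v^2 + 2*v*w - 3*w^2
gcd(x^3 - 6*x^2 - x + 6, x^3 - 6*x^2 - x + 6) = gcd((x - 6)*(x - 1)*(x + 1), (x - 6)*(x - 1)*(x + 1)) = x^3 - 6*x^2 - x + 6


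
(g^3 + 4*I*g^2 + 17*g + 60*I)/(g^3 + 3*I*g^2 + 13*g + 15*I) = (g^2 - I*g + 12)/(g^2 - 2*I*g + 3)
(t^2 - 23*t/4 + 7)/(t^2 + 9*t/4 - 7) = (t - 4)/(t + 4)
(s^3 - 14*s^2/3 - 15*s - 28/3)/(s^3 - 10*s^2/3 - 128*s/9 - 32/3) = 3*(s^2 - 6*s - 7)/(3*s^2 - 14*s - 24)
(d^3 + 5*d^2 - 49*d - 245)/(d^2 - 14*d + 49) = (d^2 + 12*d + 35)/(d - 7)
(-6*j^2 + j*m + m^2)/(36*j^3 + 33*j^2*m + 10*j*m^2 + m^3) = (-2*j + m)/(12*j^2 + 7*j*m + m^2)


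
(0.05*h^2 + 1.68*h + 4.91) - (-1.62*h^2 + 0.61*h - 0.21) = 1.67*h^2 + 1.07*h + 5.12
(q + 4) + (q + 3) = 2*q + 7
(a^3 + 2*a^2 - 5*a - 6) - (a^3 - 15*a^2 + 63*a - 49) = 17*a^2 - 68*a + 43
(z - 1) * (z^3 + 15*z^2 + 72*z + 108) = z^4 + 14*z^3 + 57*z^2 + 36*z - 108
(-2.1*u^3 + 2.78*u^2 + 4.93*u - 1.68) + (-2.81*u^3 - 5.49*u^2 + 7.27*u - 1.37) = -4.91*u^3 - 2.71*u^2 + 12.2*u - 3.05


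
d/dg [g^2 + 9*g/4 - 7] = 2*g + 9/4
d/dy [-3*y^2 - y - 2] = -6*y - 1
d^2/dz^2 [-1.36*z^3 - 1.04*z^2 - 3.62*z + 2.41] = -8.16*z - 2.08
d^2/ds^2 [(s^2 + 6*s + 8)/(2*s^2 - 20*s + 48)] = 16*(s^3 - 3*s^2 - 42*s + 164)/(s^6 - 30*s^5 + 372*s^4 - 2440*s^3 + 8928*s^2 - 17280*s + 13824)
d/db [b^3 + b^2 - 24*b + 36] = 3*b^2 + 2*b - 24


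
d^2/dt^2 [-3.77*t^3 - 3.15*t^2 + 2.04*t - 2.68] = -22.62*t - 6.3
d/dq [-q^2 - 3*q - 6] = -2*q - 3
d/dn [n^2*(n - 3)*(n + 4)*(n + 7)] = n*(5*n^3 + 32*n^2 - 15*n - 168)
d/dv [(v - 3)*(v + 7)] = 2*v + 4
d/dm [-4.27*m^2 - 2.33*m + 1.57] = -8.54*m - 2.33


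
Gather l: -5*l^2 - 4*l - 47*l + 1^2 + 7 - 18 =-5*l^2 - 51*l - 10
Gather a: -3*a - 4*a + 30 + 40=70 - 7*a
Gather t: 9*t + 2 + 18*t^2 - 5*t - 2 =18*t^2 + 4*t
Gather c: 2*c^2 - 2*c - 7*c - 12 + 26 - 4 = 2*c^2 - 9*c + 10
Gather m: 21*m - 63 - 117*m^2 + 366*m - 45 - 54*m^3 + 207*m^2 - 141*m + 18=-54*m^3 + 90*m^2 + 246*m - 90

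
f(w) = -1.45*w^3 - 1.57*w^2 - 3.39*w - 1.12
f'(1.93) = -25.65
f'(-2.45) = -21.81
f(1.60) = -16.50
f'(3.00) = -51.96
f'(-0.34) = -2.83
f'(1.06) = -11.61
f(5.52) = -311.56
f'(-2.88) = -30.43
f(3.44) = -90.39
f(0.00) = -1.12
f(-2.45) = 19.09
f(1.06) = -8.20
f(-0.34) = -0.09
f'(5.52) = -153.27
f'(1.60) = -19.55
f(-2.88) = 30.26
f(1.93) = -23.93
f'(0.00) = -3.39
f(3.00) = -64.57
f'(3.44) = -65.67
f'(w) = -4.35*w^2 - 3.14*w - 3.39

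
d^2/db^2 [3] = 0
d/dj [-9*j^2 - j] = -18*j - 1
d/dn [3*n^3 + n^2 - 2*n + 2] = 9*n^2 + 2*n - 2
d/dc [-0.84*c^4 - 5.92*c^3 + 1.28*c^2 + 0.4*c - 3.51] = -3.36*c^3 - 17.76*c^2 + 2.56*c + 0.4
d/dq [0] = 0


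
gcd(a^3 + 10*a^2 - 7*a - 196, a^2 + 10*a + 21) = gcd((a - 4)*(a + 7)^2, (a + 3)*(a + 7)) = a + 7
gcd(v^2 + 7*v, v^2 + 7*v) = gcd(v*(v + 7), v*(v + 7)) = v^2 + 7*v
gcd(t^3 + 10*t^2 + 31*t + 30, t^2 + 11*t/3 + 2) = t + 3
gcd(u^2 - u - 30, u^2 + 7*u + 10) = u + 5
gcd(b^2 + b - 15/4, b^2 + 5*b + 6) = 1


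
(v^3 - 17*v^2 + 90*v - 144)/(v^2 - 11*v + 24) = v - 6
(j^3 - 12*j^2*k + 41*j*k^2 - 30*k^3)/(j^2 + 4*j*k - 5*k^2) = (j^2 - 11*j*k + 30*k^2)/(j + 5*k)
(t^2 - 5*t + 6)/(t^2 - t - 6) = (t - 2)/(t + 2)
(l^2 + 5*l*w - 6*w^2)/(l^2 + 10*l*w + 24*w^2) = (l - w)/(l + 4*w)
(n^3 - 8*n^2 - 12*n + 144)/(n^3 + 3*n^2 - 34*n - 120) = (n - 6)/(n + 5)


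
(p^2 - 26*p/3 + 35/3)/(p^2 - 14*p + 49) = (p - 5/3)/(p - 7)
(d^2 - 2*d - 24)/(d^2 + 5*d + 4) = (d - 6)/(d + 1)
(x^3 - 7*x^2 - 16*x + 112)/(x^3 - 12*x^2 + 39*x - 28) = (x + 4)/(x - 1)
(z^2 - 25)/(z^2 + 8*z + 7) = (z^2 - 25)/(z^2 + 8*z + 7)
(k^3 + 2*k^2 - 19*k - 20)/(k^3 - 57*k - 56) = (k^2 + k - 20)/(k^2 - k - 56)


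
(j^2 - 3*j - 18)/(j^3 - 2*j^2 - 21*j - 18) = 1/(j + 1)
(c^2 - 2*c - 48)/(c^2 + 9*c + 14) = (c^2 - 2*c - 48)/(c^2 + 9*c + 14)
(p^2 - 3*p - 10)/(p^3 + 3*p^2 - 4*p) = (p^2 - 3*p - 10)/(p*(p^2 + 3*p - 4))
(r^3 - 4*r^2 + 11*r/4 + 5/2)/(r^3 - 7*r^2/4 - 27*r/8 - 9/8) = 2*(2*r^2 - 9*r + 10)/(4*r^2 - 9*r - 9)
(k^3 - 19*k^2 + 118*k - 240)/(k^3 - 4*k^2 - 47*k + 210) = (k - 8)/(k + 7)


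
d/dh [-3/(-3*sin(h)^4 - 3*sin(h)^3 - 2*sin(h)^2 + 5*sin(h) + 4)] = 3*(-12*sin(h)^3 - 9*sin(h)^2 - 4*sin(h) + 5)*cos(h)/(3*sin(h)^4 + 3*sin(h)^3 + 2*sin(h)^2 - 5*sin(h) - 4)^2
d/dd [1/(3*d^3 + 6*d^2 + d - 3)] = (-9*d^2 - 12*d - 1)/(3*d^3 + 6*d^2 + d - 3)^2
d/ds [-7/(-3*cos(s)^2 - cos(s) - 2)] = 7*(6*cos(s) + 1)*sin(s)/(3*cos(s)^2 + cos(s) + 2)^2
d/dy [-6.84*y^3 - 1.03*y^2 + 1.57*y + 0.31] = -20.52*y^2 - 2.06*y + 1.57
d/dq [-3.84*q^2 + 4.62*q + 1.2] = 4.62 - 7.68*q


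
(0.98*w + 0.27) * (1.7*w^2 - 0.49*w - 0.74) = 1.666*w^3 - 0.0211999999999999*w^2 - 0.8575*w - 0.1998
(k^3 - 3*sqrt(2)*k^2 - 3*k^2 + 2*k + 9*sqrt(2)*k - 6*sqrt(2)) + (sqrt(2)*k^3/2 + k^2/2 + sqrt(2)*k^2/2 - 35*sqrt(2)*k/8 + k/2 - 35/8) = sqrt(2)*k^3/2 + k^3 - 5*sqrt(2)*k^2/2 - 5*k^2/2 + 5*k/2 + 37*sqrt(2)*k/8 - 6*sqrt(2) - 35/8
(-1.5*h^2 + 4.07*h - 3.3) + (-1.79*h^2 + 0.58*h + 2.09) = -3.29*h^2 + 4.65*h - 1.21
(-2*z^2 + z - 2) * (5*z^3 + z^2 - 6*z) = -10*z^5 + 3*z^4 + 3*z^3 - 8*z^2 + 12*z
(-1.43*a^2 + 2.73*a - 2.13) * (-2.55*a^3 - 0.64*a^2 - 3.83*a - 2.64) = 3.6465*a^5 - 6.0463*a^4 + 9.1612*a^3 - 5.3175*a^2 + 0.950699999999999*a + 5.6232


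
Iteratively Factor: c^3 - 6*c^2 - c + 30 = (c - 5)*(c^2 - c - 6) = (c - 5)*(c + 2)*(c - 3)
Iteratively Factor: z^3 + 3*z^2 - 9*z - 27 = (z - 3)*(z^2 + 6*z + 9) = (z - 3)*(z + 3)*(z + 3)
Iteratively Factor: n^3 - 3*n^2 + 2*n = (n - 2)*(n^2 - n) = n*(n - 2)*(n - 1)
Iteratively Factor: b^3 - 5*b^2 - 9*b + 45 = (b + 3)*(b^2 - 8*b + 15) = (b - 5)*(b + 3)*(b - 3)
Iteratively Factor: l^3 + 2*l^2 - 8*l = (l + 4)*(l^2 - 2*l) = l*(l + 4)*(l - 2)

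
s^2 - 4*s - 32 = (s - 8)*(s + 4)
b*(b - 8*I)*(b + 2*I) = b^3 - 6*I*b^2 + 16*b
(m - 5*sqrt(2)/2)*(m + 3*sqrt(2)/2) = m^2 - sqrt(2)*m - 15/2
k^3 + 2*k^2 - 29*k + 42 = (k - 3)*(k - 2)*(k + 7)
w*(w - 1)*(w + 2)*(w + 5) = w^4 + 6*w^3 + 3*w^2 - 10*w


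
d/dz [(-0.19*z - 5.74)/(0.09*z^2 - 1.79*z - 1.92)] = (0.0171*z^2 + 1.0332*z - 9.9098)/(0.0081*z^4 - 0.3222*z^3 + 2.8585*z^2 + 6.8736*z + 3.6864)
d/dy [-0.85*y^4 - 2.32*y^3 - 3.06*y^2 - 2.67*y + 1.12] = -3.4*y^3 - 6.96*y^2 - 6.12*y - 2.67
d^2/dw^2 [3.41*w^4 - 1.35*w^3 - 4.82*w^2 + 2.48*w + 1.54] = 40.92*w^2 - 8.1*w - 9.64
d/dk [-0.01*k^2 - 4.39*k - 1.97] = -0.02*k - 4.39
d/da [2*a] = 2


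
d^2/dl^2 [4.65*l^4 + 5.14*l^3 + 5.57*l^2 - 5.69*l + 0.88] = 55.8*l^2 + 30.84*l + 11.14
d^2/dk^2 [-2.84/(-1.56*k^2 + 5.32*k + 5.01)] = (13.822848*k^2 - 47.139456*k - 2.84*(3.12*k - 5.32)*(6.24*k - 10.64) - 44.392608)/(-1.56*k^2 + 5.32*k + 5.01)^3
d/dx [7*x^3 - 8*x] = 21*x^2 - 8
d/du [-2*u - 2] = -2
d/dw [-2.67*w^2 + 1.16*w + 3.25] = 1.16 - 5.34*w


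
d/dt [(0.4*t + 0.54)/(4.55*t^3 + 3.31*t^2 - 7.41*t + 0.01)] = (-3.64*t^3 - 8.695*t^2 - 3.5748*t + 4.0054)/(20.7025*t^6 + 30.121*t^5 - 56.4749*t^4 - 48.9632*t^3 + 54.9743*t^2 - 0.1482*t + 0.0001)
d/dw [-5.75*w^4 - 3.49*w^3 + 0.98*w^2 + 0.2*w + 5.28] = -23.0*w^3 - 10.47*w^2 + 1.96*w + 0.2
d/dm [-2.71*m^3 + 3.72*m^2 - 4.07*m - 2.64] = -8.13*m^2 + 7.44*m - 4.07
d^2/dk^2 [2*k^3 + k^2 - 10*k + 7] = 12*k + 2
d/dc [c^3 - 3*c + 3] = 3*c^2 - 3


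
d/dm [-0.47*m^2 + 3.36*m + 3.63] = 3.36 - 0.94*m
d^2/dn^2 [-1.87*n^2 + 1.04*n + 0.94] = -3.74000000000000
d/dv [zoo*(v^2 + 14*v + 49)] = zoo*(v + 7)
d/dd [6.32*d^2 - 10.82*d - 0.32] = 12.64*d - 10.82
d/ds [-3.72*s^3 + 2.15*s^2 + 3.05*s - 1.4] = -11.16*s^2 + 4.3*s + 3.05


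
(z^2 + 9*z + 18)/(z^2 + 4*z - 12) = (z + 3)/(z - 2)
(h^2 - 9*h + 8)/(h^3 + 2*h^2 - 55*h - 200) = (h - 1)/(h^2 + 10*h + 25)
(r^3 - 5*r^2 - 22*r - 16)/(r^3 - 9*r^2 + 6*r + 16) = (r + 2)/(r - 2)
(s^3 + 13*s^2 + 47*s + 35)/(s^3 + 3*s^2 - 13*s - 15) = (s + 7)/(s - 3)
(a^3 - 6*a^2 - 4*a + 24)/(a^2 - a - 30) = (a^2 - 4)/(a + 5)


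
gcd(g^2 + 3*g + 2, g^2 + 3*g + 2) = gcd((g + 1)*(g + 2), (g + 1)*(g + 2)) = g^2 + 3*g + 2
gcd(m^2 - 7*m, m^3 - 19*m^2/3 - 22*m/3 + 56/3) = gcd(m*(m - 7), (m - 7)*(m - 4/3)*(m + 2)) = m - 7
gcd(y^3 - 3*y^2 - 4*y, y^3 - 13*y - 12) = y^2 - 3*y - 4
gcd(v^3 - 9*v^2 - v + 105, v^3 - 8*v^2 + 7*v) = v - 7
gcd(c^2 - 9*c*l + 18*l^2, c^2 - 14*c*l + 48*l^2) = c - 6*l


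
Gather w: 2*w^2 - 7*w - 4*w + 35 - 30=2*w^2 - 11*w + 5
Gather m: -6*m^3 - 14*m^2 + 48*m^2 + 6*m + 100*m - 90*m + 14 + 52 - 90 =-6*m^3 + 34*m^2 + 16*m - 24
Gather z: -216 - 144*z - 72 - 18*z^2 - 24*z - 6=-18*z^2 - 168*z - 294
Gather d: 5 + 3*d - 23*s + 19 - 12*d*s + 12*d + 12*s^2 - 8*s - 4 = d*(15 - 12*s) + 12*s^2 - 31*s + 20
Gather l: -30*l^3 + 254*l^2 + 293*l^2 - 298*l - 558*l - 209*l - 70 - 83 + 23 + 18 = -30*l^3 + 547*l^2 - 1065*l - 112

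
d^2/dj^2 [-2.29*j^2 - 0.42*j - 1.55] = -4.58000000000000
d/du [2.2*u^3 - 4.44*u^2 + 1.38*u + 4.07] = 6.6*u^2 - 8.88*u + 1.38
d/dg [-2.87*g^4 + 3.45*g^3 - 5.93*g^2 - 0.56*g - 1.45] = -11.48*g^3 + 10.35*g^2 - 11.86*g - 0.56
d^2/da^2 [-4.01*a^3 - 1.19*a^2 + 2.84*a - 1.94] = -24.06*a - 2.38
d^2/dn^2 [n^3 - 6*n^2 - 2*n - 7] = 6*n - 12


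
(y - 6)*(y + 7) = y^2 + y - 42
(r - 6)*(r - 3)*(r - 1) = r^3 - 10*r^2 + 27*r - 18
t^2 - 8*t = t*(t - 8)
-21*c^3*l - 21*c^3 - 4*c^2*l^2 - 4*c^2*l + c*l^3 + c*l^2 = (-7*c + l)*(3*c + l)*(c*l + c)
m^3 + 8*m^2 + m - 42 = (m - 2)*(m + 3)*(m + 7)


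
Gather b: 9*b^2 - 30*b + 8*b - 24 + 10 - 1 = 9*b^2 - 22*b - 15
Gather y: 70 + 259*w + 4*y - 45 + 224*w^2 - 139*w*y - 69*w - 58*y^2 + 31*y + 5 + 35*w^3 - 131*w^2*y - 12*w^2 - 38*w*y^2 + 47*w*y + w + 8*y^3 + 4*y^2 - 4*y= 35*w^3 + 212*w^2 + 191*w + 8*y^3 + y^2*(-38*w - 54) + y*(-131*w^2 - 92*w + 31) + 30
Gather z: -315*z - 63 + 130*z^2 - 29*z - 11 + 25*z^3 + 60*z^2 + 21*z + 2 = 25*z^3 + 190*z^2 - 323*z - 72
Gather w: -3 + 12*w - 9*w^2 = -9*w^2 + 12*w - 3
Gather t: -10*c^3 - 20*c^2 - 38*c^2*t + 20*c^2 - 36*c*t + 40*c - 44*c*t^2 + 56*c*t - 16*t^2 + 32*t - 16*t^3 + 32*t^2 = -10*c^3 + 40*c - 16*t^3 + t^2*(16 - 44*c) + t*(-38*c^2 + 20*c + 32)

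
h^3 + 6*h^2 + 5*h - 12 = (h - 1)*(h + 3)*(h + 4)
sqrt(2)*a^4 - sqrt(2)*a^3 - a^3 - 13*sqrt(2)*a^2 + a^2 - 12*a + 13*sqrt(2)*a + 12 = (a - 1)*(a - 3*sqrt(2))*(a + 2*sqrt(2))*(sqrt(2)*a + 1)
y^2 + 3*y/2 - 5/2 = (y - 1)*(y + 5/2)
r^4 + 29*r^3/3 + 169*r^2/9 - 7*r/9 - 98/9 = (r - 2/3)*(r + 1)*(r + 7/3)*(r + 7)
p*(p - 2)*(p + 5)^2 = p^4 + 8*p^3 + 5*p^2 - 50*p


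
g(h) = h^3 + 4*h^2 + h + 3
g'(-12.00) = 337.00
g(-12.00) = -1161.00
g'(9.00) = 316.00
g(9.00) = 1065.00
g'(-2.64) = 0.79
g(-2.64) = 9.84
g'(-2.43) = -0.73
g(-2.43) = 9.84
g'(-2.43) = -0.73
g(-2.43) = 9.84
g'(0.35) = 4.17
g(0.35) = 3.88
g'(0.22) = 2.91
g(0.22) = 3.42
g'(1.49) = 19.58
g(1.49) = 16.68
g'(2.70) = 44.47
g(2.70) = 54.54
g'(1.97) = 28.40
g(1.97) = 28.14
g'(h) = 3*h^2 + 8*h + 1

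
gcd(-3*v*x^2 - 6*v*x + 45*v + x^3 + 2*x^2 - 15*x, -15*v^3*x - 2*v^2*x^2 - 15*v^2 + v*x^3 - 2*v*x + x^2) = 1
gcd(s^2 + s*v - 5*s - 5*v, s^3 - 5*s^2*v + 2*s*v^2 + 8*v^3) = s + v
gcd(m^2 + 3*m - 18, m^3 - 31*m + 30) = m + 6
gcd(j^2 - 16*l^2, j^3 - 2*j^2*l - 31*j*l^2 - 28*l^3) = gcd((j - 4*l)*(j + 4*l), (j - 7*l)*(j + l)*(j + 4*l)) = j + 4*l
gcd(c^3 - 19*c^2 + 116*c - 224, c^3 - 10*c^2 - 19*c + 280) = c^2 - 15*c + 56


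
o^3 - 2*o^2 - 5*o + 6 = (o - 3)*(o - 1)*(o + 2)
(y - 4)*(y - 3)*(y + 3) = y^3 - 4*y^2 - 9*y + 36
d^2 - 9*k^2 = (d - 3*k)*(d + 3*k)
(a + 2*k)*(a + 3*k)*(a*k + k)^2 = a^4*k^2 + 5*a^3*k^3 + 2*a^3*k^2 + 6*a^2*k^4 + 10*a^2*k^3 + a^2*k^2 + 12*a*k^4 + 5*a*k^3 + 6*k^4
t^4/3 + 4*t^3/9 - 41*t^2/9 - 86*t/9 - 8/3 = (t/3 + 1)*(t - 4)*(t + 1/3)*(t + 2)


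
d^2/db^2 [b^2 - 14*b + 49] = 2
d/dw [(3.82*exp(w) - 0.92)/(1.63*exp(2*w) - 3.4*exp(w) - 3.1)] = (-6.2266*exp(2*w) + 2.9992*exp(w) - 14.97)*exp(w)/(2.6569*exp(4*w) - 11.084*exp(3*w) + 1.454*exp(2*w) + 21.08*exp(w) + 9.61)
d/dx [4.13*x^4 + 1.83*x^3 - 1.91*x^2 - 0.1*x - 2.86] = 16.52*x^3 + 5.49*x^2 - 3.82*x - 0.1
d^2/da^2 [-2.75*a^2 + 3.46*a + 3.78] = -5.50000000000000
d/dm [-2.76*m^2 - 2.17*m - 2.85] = -5.52*m - 2.17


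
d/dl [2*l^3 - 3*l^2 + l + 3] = 6*l^2 - 6*l + 1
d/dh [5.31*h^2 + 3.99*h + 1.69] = 10.62*h + 3.99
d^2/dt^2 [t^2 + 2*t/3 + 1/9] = 2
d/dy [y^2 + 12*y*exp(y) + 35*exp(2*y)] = 12*y*exp(y) + 2*y + 70*exp(2*y) + 12*exp(y)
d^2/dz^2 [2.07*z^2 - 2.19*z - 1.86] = 4.14000000000000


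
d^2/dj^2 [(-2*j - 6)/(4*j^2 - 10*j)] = 2*(-4*j^3 - 36*j^2 + 90*j - 75)/(j^3*(8*j^3 - 60*j^2 + 150*j - 125))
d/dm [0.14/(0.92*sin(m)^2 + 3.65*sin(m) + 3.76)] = -(0.2576*sin(m) + 0.511)*cos(m)/(0.92*sin(m)^2 + 3.65*sin(m) + 3.76)^2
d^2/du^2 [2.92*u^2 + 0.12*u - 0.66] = 5.84000000000000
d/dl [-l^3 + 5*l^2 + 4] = l*(10 - 3*l)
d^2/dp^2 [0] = 0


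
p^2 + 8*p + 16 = (p + 4)^2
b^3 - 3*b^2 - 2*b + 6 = (b - 3)*(b - sqrt(2))*(b + sqrt(2))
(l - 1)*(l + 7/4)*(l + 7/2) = l^3 + 17*l^2/4 + 7*l/8 - 49/8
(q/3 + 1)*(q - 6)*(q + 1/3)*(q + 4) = q^4/3 + 4*q^3/9 - 89*q^2/9 - 82*q/3 - 8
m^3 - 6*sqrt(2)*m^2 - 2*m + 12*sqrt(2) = (m - 6*sqrt(2))*(m - sqrt(2))*(m + sqrt(2))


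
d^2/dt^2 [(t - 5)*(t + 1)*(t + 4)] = 6*t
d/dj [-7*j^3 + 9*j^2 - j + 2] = -21*j^2 + 18*j - 1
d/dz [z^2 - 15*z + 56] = 2*z - 15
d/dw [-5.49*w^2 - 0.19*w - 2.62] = -10.98*w - 0.19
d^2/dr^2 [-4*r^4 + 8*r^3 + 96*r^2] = -48*r^2 + 48*r + 192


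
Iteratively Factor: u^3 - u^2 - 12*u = (u + 3)*(u^2 - 4*u) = u*(u + 3)*(u - 4)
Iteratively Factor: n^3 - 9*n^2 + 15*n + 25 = (n - 5)*(n^2 - 4*n - 5) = (n - 5)*(n + 1)*(n - 5)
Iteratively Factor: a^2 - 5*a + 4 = (a - 1)*(a - 4)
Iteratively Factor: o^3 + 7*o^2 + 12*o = (o)*(o^2 + 7*o + 12) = o*(o + 4)*(o + 3)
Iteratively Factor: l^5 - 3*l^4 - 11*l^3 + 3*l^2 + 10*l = (l)*(l^4 - 3*l^3 - 11*l^2 + 3*l + 10) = l*(l - 5)*(l^3 + 2*l^2 - l - 2) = l*(l - 5)*(l - 1)*(l^2 + 3*l + 2) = l*(l - 5)*(l - 1)*(l + 1)*(l + 2)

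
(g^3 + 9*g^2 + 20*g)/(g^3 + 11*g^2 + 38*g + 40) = g/(g + 2)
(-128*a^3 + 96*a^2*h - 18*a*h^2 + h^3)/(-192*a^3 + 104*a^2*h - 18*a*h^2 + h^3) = (16*a^2 - 10*a*h + h^2)/(24*a^2 - 10*a*h + h^2)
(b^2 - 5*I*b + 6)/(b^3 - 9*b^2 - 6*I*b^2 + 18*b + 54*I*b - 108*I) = (b + I)/(b^2 - 9*b + 18)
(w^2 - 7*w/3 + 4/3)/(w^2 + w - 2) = (w - 4/3)/(w + 2)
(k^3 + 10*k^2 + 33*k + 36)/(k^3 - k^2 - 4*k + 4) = (k^3 + 10*k^2 + 33*k + 36)/(k^3 - k^2 - 4*k + 4)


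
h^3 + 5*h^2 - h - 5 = (h - 1)*(h + 1)*(h + 5)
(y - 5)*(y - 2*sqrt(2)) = y^2 - 5*y - 2*sqrt(2)*y + 10*sqrt(2)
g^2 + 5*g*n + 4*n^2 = (g + n)*(g + 4*n)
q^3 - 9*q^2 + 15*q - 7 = (q - 7)*(q - 1)^2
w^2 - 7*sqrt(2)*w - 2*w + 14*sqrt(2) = (w - 2)*(w - 7*sqrt(2))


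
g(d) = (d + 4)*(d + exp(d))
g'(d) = d + (d + 4)*(exp(d) + 1) + exp(d)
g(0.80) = 14.52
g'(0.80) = 18.51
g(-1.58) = -3.33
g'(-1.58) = 1.54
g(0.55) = 10.39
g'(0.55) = 14.72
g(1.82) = 46.51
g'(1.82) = 49.73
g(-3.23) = -2.46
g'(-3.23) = -2.39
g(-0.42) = 0.85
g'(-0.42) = 6.17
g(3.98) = 458.83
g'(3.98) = 492.54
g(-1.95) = -3.71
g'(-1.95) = 0.53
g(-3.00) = -2.95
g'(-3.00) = -1.90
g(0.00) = 4.00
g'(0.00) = 9.00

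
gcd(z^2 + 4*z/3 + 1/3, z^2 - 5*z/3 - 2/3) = z + 1/3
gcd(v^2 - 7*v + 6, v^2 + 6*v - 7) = v - 1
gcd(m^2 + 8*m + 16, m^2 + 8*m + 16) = m^2 + 8*m + 16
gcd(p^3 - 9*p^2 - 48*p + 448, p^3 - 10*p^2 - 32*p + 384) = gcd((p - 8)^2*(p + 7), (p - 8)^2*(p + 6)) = p^2 - 16*p + 64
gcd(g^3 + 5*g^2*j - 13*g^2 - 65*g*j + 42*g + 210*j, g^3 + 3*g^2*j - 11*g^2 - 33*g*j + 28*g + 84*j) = g - 7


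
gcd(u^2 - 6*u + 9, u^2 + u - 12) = u - 3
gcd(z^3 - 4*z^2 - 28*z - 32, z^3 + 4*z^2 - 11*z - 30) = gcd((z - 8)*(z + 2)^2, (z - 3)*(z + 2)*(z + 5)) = z + 2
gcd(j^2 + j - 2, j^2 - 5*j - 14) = j + 2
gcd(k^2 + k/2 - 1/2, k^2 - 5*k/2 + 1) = k - 1/2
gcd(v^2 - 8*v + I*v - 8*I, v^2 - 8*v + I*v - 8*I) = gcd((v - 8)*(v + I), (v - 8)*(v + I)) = v^2 + v*(-8 + I) - 8*I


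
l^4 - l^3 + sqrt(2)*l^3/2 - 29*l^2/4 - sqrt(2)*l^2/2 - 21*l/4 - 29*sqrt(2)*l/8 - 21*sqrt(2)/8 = (l - 7/2)*(l + 1)*(l + 3/2)*(l + sqrt(2)/2)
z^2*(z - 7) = z^3 - 7*z^2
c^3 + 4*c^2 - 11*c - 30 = (c - 3)*(c + 2)*(c + 5)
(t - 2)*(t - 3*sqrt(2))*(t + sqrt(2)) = t^3 - 2*sqrt(2)*t^2 - 2*t^2 - 6*t + 4*sqrt(2)*t + 12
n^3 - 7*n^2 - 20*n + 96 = (n - 8)*(n - 3)*(n + 4)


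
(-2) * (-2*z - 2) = 4*z + 4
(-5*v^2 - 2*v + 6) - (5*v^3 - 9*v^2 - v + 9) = -5*v^3 + 4*v^2 - v - 3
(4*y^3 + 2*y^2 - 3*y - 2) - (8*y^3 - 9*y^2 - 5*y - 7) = -4*y^3 + 11*y^2 + 2*y + 5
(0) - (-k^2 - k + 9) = k^2 + k - 9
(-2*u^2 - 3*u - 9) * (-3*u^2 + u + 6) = 6*u^4 + 7*u^3 + 12*u^2 - 27*u - 54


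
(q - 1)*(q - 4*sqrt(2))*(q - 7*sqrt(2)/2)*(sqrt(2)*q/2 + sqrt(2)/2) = sqrt(2)*q^4/2 - 15*q^3/2 + 27*sqrt(2)*q^2/2 + 15*q/2 - 14*sqrt(2)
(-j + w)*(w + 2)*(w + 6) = -j*w^2 - 8*j*w - 12*j + w^3 + 8*w^2 + 12*w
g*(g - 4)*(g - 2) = g^3 - 6*g^2 + 8*g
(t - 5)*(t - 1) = t^2 - 6*t + 5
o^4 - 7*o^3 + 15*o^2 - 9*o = o*(o - 3)^2*(o - 1)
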